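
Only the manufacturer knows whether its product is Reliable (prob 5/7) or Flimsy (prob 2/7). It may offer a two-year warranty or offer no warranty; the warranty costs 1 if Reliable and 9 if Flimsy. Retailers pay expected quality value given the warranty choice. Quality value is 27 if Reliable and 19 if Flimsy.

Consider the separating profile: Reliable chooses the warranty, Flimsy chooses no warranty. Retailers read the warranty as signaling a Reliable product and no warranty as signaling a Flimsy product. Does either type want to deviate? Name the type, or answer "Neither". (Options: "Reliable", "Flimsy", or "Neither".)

Neither

The warranty pays 27; no warranty pays 19.
Reliable: assigned the warranty, nets 27 − 1 = 26; deviating to no warranty nets 19.
Flimsy: assigned no warranty, nets 19; deviating to the warranty nets 27 − 9 = 18.
Both types strictly prefer their assigned action; no profitable deviation.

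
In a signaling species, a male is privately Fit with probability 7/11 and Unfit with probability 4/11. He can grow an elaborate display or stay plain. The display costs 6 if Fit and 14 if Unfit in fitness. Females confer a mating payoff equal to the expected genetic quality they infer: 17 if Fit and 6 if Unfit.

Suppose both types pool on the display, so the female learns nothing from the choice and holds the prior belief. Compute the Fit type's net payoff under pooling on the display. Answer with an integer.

7

Pooled mating payoff = 7/11·17 + 4/11·6 = 13.
Fit pays cost 6 for the display, so net payoff = 13 − 6 = 7.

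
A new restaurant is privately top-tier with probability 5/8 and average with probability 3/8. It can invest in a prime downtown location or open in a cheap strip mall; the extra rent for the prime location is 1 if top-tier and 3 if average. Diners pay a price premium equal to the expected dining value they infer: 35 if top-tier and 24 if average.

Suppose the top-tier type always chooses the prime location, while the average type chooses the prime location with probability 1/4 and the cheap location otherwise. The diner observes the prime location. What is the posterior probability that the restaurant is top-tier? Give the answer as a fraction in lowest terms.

20/23

P(the prime location) = (5/8)·1 + (3/8)·(1/4) = 23/32.
By Bayes' rule, P(top-tier | the prime location) = (5/8) / (23/32) = 20/23.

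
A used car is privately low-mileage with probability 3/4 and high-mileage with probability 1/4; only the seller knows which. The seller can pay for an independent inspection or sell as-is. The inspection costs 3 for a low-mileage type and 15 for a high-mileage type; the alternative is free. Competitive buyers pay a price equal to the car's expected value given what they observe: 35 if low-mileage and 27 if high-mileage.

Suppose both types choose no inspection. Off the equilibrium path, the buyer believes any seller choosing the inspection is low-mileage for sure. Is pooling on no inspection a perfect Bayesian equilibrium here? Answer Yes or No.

On path, the buyer holds the prior and pays 3/4·35 + 1/4·27 = 33. Off path (the inspection), believing low-mileage, it pays 35.
low-mileage: no inspection nets 33; the inspection nets 35 − 3 = 32. low-mileage stays.
high-mileage: no inspection nets 33; the inspection nets 35 − 15 = 20. high-mileage stays.
No type deviates, so pooling is sustained.

Yes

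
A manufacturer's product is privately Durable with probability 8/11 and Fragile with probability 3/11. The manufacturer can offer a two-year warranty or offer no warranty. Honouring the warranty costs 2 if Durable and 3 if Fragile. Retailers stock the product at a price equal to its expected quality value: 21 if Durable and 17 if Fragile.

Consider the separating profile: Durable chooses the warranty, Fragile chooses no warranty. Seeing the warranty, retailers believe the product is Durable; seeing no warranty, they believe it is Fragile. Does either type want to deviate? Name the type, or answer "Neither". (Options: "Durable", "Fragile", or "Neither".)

The warranty pays 21; no warranty pays 17.
Durable: assigned the warranty, nets 21 − 2 = 19; deviating to no warranty nets 17.
Fragile: assigned no warranty, nets 17; deviating to the warranty nets 21 − 3 = 18.
The Fragile type gains 1 by deviating.

Fragile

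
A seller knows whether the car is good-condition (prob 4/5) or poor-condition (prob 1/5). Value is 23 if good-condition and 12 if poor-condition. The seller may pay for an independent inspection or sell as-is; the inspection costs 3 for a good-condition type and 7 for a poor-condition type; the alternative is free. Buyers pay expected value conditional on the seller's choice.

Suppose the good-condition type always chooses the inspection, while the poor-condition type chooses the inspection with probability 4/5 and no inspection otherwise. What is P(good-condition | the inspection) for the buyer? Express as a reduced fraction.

P(the inspection) = (4/5)·1 + (1/5)·(4/5) = 24/25.
By Bayes' rule, P(good-condition | the inspection) = (4/5) / (24/25) = 5/6.

5/6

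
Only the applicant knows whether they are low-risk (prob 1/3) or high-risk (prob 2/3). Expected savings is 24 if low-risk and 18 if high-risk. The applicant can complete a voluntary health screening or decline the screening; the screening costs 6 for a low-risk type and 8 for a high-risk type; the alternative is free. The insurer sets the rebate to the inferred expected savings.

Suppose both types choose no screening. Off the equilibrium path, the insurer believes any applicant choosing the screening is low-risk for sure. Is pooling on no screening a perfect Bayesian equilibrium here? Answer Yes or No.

On path, the insurer holds the prior and pays 1/3·24 + 2/3·18 = 20. Off path (the screening), believing low-risk, it pays 24.
low-risk: no screening nets 20; the screening nets 24 − 6 = 18. low-risk stays.
high-risk: no screening nets 20; the screening nets 24 − 8 = 16. high-risk stays.
No type deviates, so pooling is sustained.

Yes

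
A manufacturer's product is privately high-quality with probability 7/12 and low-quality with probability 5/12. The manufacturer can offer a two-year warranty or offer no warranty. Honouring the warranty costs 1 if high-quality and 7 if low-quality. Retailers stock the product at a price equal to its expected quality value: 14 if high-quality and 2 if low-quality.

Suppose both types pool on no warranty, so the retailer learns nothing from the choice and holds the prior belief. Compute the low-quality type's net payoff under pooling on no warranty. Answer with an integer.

Pooled price = 7/12·14 + 5/12·2 = 9.
low-quality pays no cost for no warranty, so net payoff = 9.

9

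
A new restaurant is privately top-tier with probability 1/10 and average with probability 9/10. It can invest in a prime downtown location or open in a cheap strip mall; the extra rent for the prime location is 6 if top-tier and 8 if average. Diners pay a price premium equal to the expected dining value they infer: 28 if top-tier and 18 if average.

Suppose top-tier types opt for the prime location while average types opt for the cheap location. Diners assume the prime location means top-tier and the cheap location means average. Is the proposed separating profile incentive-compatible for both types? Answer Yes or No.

Under these beliefs, the prime location earns price premium 28 and the cheap location earns price premium 18.
top-tier: the prime location nets 28 − 6 = 22; the cheap location nets 18. top-tier prefers the prime location.
average: the prime location nets 28 − 8 = 20; the cheap location nets 18. average would deviate to the prime location.
average has a profitable deviation, so the profile is not an equilibrium.

No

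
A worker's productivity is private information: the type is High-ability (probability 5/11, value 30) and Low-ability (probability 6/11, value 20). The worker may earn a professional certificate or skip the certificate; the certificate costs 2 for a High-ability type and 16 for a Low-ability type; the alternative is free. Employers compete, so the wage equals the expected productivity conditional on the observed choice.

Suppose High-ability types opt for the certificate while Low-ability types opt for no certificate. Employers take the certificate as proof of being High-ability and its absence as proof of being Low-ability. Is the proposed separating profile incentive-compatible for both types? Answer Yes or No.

Under these beliefs, the certificate earns wage 30 and no certificate earns wage 20.
High-ability: the certificate nets 30 − 2 = 28; no certificate nets 20. High-ability prefers the certificate.
Low-ability: the certificate nets 30 − 16 = 14; no certificate nets 20. Low-ability prefers no certificate.
Neither type deviates, so the separating profile is an equilibrium.

Yes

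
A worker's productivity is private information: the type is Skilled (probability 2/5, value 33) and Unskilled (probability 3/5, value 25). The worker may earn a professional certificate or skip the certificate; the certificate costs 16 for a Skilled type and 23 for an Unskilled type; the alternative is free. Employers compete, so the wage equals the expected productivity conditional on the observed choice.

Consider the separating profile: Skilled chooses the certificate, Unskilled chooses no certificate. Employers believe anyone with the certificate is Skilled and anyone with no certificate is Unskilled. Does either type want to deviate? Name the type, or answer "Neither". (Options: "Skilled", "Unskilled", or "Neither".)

Skilled

The certificate pays 33; no certificate pays 25.
Skilled: assigned the certificate, nets 33 − 16 = 17; deviating to no certificate nets 25.
Unskilled: assigned no certificate, nets 25; deviating to the certificate nets 33 − 23 = 10.
The Skilled type gains 8 by deviating.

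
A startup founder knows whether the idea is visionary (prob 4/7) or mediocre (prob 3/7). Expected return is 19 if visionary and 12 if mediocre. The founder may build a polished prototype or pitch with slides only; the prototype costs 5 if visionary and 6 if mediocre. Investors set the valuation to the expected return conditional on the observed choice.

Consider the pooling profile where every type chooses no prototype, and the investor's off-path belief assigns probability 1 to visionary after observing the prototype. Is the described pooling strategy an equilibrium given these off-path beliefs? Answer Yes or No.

Yes

On path, the investor holds the prior and pays 4/7·19 + 3/7·12 = 16. Off path (the prototype), believing visionary, it pays 19.
visionary: no prototype nets 16; the prototype nets 19 − 5 = 14. visionary stays.
mediocre: no prototype nets 16; the prototype nets 19 − 6 = 13. mediocre stays.
No type deviates, so pooling is sustained.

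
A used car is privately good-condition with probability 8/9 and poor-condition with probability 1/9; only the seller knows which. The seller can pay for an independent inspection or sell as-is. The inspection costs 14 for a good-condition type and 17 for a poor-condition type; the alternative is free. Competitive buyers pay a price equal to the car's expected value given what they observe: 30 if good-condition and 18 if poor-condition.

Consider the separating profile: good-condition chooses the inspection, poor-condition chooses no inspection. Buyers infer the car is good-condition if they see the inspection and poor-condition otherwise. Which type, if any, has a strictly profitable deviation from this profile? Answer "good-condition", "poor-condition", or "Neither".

The inspection pays 30; no inspection pays 18.
good-condition: assigned the inspection, nets 30 − 14 = 16; deviating to no inspection nets 18.
poor-condition: assigned no inspection, nets 18; deviating to the inspection nets 30 − 17 = 13.
The good-condition type gains 2 by deviating.

good-condition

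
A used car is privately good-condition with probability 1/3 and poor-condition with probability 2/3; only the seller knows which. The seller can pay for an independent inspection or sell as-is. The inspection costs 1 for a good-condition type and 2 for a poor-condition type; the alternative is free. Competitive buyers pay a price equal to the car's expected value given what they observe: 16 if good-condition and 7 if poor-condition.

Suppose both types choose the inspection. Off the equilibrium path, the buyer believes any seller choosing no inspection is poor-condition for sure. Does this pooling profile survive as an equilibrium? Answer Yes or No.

On path, the buyer holds the prior and pays 1/3·16 + 2/3·7 = 10. Off path (no inspection), believing poor-condition, it pays 7.
good-condition: the inspection nets 10 − 1 = 9; no inspection nets 7. good-condition stays.
poor-condition: the inspection nets 10 − 2 = 8; no inspection nets 7. poor-condition stays.
No type deviates, so pooling is sustained.

Yes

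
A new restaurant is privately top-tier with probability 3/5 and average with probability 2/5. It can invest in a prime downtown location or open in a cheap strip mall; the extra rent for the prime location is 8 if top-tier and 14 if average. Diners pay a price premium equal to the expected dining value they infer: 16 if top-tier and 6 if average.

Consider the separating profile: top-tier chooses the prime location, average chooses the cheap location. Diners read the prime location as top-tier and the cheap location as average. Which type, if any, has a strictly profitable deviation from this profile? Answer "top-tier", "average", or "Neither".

Neither

The prime location pays 16; the cheap location pays 6.
top-tier: assigned the prime location, nets 16 − 8 = 8; deviating to the cheap location nets 6.
average: assigned the cheap location, nets 6; deviating to the prime location nets 16 − 14 = 2.
Both types strictly prefer their assigned action; no profitable deviation.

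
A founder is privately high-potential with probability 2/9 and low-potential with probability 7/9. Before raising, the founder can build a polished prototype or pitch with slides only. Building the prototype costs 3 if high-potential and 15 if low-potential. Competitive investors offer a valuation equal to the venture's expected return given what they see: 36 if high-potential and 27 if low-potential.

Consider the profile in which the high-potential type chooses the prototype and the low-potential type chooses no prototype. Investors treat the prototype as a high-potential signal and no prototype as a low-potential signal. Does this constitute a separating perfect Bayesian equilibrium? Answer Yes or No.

Under these beliefs, the prototype earns valuation 36 and no prototype earns valuation 27.
high-potential: the prototype nets 36 − 3 = 33; no prototype nets 27. high-potential prefers the prototype.
low-potential: the prototype nets 36 − 15 = 21; no prototype nets 27. low-potential prefers no prototype.
Neither type deviates, so the separating profile is an equilibrium.

Yes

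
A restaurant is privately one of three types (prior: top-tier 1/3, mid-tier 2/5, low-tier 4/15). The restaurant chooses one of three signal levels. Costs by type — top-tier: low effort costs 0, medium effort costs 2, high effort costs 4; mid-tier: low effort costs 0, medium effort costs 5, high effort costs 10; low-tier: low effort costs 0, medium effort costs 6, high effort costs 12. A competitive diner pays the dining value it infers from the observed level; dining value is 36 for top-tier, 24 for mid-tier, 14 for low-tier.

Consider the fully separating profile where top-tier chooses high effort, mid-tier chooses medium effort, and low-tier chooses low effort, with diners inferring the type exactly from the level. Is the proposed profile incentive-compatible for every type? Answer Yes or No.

Separating price premiums: high effort → 36, medium effort → 24, low effort → 14.
top-tier (assigned high effort): low effort: 14 − 0 = 14; medium effort: 24 − 2 = 22; high effort: 36 − 4 = 32. top-tier stays.
mid-tier (assigned medium effort): low effort: 14 − 0 = 14; medium effort: 24 − 5 = 19; high effort: 36 − 10 = 26. mid-tier prefers high effort.
low-tier (assigned low effort): low effort: 14 − 0 = 14; medium effort: 24 − 6 = 18; high effort: 36 − 12 = 24. low-tier prefers high effort.
At least one type deviates; the separating profile fails.

No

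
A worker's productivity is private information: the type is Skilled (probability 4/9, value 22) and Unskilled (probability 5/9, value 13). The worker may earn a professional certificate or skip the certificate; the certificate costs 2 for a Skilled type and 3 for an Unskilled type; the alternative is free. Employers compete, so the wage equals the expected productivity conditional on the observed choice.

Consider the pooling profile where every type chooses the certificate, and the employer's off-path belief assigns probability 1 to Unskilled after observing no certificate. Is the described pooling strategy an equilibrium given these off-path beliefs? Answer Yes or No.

On path, the employer holds the prior and pays 4/9·22 + 5/9·13 = 17. Off path (no certificate), believing Unskilled, it pays 13.
Skilled: the certificate nets 17 − 2 = 15; no certificate nets 13. Skilled stays.
Unskilled: the certificate nets 17 − 3 = 14; no certificate nets 13. Unskilled stays.
No type deviates, so pooling is sustained.

Yes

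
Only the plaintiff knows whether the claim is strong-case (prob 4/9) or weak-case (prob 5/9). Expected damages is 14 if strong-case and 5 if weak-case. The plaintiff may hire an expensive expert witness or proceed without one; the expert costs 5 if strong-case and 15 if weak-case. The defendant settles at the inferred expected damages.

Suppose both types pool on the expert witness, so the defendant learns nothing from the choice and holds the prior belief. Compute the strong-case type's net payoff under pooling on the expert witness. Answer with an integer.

4

Pooled settlement = 4/9·14 + 5/9·5 = 9.
strong-case pays cost 5 for the expert witness, so net payoff = 9 − 5 = 4.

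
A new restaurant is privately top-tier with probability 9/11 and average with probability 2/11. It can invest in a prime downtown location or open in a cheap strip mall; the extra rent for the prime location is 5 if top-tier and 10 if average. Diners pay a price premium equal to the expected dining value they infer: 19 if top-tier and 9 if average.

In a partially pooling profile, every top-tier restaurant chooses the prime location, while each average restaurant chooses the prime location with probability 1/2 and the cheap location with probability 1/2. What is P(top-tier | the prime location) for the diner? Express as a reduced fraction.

P(the prime location) = (9/11)·1 + (2/11)·(1/2) = 10/11.
By Bayes' rule, P(top-tier | the prime location) = (9/11) / (10/11) = 9/10.

9/10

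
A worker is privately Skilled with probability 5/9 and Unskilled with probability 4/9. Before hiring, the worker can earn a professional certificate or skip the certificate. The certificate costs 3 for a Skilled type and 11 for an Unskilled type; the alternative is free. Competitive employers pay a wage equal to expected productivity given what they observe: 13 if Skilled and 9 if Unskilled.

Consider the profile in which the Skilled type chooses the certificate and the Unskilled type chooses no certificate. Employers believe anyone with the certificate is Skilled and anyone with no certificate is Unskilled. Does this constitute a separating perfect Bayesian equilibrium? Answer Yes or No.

Yes

Under these beliefs, the certificate earns wage 13 and no certificate earns wage 9.
Skilled: the certificate nets 13 − 3 = 10; no certificate nets 9. Skilled prefers the certificate.
Unskilled: the certificate nets 13 − 11 = 2; no certificate nets 9. Unskilled prefers no certificate.
Neither type deviates, so the separating profile is an equilibrium.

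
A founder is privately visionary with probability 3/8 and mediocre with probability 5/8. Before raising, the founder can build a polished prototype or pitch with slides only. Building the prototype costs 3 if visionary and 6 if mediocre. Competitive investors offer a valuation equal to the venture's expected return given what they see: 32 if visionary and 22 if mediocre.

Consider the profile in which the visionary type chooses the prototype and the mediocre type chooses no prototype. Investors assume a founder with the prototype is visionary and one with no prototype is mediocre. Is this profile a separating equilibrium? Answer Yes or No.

Under these beliefs, the prototype earns valuation 32 and no prototype earns valuation 22.
visionary: the prototype nets 32 − 3 = 29; no prototype nets 22. visionary prefers the prototype.
mediocre: the prototype nets 32 − 6 = 26; no prototype nets 22. mediocre would deviate to the prototype.
mediocre has a profitable deviation, so the profile is not an equilibrium.

No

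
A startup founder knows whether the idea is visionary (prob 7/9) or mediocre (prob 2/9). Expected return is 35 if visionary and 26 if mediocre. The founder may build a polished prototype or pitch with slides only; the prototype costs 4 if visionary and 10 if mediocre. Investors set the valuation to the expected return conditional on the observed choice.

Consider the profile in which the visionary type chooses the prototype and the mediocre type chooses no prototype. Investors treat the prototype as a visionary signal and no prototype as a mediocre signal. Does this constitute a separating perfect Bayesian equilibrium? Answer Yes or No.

Yes

Under these beliefs, the prototype earns valuation 35 and no prototype earns valuation 26.
visionary: the prototype nets 35 − 4 = 31; no prototype nets 26. visionary prefers the prototype.
mediocre: the prototype nets 35 − 10 = 25; no prototype nets 26. mediocre prefers no prototype.
Neither type deviates, so the separating profile is an equilibrium.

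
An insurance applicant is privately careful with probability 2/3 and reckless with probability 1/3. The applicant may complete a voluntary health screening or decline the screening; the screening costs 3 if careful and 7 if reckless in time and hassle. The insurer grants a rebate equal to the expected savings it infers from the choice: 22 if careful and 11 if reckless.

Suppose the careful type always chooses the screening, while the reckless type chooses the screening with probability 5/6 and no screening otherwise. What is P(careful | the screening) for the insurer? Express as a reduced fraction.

12/17

P(the screening) = (2/3)·1 + (1/3)·(5/6) = 17/18.
By Bayes' rule, P(careful | the screening) = (2/3) / (17/18) = 12/17.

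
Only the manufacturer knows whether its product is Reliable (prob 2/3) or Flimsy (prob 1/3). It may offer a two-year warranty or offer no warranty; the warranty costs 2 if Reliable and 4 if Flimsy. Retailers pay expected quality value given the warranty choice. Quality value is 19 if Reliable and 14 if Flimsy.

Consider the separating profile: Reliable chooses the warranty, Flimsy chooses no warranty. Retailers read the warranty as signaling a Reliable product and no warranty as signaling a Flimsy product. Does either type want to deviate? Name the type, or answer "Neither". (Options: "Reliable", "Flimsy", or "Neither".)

Flimsy

The warranty pays 19; no warranty pays 14.
Reliable: assigned the warranty, nets 19 − 2 = 17; deviating to no warranty nets 14.
Flimsy: assigned no warranty, nets 14; deviating to the warranty nets 19 − 4 = 15.
The Flimsy type gains 1 by deviating.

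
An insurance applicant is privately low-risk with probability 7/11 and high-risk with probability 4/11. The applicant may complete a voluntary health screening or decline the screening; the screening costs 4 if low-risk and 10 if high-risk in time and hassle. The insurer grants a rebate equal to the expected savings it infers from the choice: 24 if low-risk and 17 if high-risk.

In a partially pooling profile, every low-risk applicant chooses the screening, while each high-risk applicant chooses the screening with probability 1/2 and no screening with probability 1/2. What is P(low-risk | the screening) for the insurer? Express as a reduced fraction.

7/9

P(the screening) = (7/11)·1 + (4/11)·(1/2) = 9/11.
By Bayes' rule, P(low-risk | the screening) = (7/11) / (9/11) = 7/9.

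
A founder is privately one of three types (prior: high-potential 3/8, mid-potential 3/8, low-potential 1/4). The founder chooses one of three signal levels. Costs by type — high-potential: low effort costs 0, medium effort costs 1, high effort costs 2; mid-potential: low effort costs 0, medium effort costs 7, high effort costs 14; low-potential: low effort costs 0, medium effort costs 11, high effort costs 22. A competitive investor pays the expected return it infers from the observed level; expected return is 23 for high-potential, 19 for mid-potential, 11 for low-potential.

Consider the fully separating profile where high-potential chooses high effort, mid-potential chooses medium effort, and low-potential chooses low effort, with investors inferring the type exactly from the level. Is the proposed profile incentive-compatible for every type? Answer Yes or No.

Yes

Separating valuations: high effort → 23, medium effort → 19, low effort → 11.
high-potential (assigned high effort): low effort: 11 − 0 = 11; medium effort: 19 − 1 = 18; high effort: 23 − 2 = 21. high-potential stays.
mid-potential (assigned medium effort): low effort: 11 − 0 = 11; medium effort: 19 − 7 = 12; high effort: 23 − 14 = 9. mid-potential stays.
low-potential (assigned low effort): low effort: 11 − 0 = 11; medium effort: 19 − 11 = 8; high effort: 23 − 22 = 1. low-potential stays.
Every type prefers its assigned level; separation holds.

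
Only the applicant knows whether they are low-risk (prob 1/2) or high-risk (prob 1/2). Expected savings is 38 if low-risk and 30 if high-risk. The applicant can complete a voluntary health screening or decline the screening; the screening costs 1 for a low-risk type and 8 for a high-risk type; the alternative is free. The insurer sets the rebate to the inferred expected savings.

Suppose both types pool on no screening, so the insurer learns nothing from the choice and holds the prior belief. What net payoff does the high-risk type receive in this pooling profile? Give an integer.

34

Pooled rebate = 1/2·38 + 1/2·30 = 34.
high-risk pays no cost for no screening, so net payoff = 34.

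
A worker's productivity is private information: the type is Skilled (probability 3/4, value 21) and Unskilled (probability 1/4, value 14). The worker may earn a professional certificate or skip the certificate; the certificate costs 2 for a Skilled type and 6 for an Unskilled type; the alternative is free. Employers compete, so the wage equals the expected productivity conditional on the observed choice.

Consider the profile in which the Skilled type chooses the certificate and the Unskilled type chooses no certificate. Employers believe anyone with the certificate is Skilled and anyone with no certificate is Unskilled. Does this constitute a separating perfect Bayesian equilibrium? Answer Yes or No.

Under these beliefs, the certificate earns wage 21 and no certificate earns wage 14.
Skilled: the certificate nets 21 − 2 = 19; no certificate nets 14. Skilled prefers the certificate.
Unskilled: the certificate nets 21 − 6 = 15; no certificate nets 14. Unskilled would deviate to the certificate.
Unskilled has a profitable deviation, so the profile is not an equilibrium.

No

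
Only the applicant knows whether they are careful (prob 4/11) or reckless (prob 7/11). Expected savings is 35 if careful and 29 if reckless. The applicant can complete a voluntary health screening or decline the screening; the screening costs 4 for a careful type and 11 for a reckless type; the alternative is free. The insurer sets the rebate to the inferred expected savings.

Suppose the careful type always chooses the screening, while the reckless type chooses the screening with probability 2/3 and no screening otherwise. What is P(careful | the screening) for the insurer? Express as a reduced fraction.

6/13

P(the screening) = (4/11)·1 + (7/11)·(2/3) = 26/33.
By Bayes' rule, P(careful | the screening) = (4/11) / (26/33) = 6/13.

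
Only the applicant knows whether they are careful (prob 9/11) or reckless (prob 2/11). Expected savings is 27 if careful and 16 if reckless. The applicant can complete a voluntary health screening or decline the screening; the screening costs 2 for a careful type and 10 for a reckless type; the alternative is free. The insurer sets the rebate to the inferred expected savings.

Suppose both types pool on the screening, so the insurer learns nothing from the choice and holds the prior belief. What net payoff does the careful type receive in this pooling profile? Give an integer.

23

Pooled rebate = 9/11·27 + 2/11·16 = 25.
careful pays cost 2 for the screening, so net payoff = 25 − 2 = 23.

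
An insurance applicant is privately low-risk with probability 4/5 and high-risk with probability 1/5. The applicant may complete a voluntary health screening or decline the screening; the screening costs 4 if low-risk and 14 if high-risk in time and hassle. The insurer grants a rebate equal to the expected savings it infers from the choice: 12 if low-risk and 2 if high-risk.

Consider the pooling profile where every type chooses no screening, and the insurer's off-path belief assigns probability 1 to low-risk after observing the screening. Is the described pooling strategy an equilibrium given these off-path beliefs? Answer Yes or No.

On path, the insurer holds the prior and pays 4/5·12 + 1/5·2 = 10. Off path (the screening), believing low-risk, it pays 12.
low-risk: no screening nets 10; the screening nets 12 − 4 = 8. low-risk stays.
high-risk: no screening nets 10; the screening nets 12 − 14 = -2. high-risk stays.
No type deviates, so pooling is sustained.

Yes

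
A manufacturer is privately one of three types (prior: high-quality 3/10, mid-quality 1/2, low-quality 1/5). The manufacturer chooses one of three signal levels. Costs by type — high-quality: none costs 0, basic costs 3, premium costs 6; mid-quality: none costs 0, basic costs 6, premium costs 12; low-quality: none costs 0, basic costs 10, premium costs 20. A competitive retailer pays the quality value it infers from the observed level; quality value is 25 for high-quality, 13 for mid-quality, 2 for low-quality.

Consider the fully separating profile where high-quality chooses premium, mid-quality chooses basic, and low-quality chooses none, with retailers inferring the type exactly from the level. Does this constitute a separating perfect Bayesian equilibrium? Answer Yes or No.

Separating prices: premium → 25, basic → 13, none → 2.
high-quality (assigned premium): none: 2 − 0 = 2; basic: 13 − 3 = 10; premium: 25 − 6 = 19. high-quality stays.
mid-quality (assigned basic): none: 2 − 0 = 2; basic: 13 − 6 = 7; premium: 25 − 12 = 13. mid-quality prefers premium.
low-quality (assigned none): none: 2 − 0 = 2; basic: 13 − 10 = 3; premium: 25 − 20 = 5. low-quality prefers premium.
At least one type deviates; the separating profile fails.

No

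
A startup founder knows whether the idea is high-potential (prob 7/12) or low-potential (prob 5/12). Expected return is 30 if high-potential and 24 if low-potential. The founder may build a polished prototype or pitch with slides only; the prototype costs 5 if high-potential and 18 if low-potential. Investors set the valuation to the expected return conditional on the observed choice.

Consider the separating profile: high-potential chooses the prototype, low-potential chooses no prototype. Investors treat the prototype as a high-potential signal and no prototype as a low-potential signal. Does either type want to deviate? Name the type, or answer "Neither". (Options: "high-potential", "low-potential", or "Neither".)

Neither

The prototype pays 30; no prototype pays 24.
high-potential: assigned the prototype, nets 30 − 5 = 25; deviating to no prototype nets 24.
low-potential: assigned no prototype, nets 24; deviating to the prototype nets 30 − 18 = 12.
Both types strictly prefer their assigned action; no profitable deviation.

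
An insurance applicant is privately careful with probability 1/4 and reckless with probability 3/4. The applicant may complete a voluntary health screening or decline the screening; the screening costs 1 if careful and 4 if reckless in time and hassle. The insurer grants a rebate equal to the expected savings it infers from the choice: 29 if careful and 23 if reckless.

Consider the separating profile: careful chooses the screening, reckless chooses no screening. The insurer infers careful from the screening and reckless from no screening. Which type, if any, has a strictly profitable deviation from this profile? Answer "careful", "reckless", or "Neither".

reckless

The screening pays 29; no screening pays 23.
careful: assigned the screening, nets 29 − 1 = 28; deviating to no screening nets 23.
reckless: assigned no screening, nets 23; deviating to the screening nets 29 − 4 = 25.
The reckless type gains 2 by deviating.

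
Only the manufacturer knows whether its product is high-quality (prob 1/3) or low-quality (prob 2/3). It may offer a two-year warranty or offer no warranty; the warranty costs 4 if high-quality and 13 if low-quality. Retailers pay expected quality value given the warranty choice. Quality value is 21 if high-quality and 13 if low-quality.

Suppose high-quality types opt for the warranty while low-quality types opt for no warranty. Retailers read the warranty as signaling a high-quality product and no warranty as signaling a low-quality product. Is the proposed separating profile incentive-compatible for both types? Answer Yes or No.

Under these beliefs, the warranty earns price 21 and no warranty earns price 13.
high-quality: the warranty nets 21 − 4 = 17; no warranty nets 13. high-quality prefers the warranty.
low-quality: the warranty nets 21 − 13 = 8; no warranty nets 13. low-quality prefers no warranty.
Neither type deviates, so the separating profile is an equilibrium.

Yes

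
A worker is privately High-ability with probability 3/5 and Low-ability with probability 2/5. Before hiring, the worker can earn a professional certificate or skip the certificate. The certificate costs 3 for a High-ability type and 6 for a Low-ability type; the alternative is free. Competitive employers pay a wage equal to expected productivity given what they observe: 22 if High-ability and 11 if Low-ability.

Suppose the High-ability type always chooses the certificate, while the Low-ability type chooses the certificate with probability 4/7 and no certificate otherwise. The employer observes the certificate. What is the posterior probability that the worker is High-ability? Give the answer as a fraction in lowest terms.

21/29

P(the certificate) = (3/5)·1 + (2/5)·(4/7) = 29/35.
By Bayes' rule, P(High-ability | the certificate) = (3/5) / (29/35) = 21/29.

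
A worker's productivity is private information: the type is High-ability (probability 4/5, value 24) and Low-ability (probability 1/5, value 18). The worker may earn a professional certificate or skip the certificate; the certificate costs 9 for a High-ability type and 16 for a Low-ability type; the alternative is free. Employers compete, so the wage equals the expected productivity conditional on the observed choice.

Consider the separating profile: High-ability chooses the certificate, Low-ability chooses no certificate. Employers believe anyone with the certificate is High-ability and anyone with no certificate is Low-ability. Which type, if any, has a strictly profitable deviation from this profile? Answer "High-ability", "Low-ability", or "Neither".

The certificate pays 24; no certificate pays 18.
High-ability: assigned the certificate, nets 24 − 9 = 15; deviating to no certificate nets 18.
Low-ability: assigned no certificate, nets 18; deviating to the certificate nets 24 − 16 = 8.
The High-ability type gains 3 by deviating.

High-ability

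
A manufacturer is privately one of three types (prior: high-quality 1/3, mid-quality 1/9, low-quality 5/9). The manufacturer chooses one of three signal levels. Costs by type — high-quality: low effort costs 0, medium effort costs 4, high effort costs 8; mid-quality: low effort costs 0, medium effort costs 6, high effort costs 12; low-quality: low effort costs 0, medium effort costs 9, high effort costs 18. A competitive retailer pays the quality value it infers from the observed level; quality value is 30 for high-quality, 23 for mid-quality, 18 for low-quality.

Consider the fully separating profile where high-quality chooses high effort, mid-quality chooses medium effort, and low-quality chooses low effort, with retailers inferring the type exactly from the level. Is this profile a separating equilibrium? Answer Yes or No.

Separating prices: high effort → 30, medium effort → 23, low effort → 18.
high-quality (assigned high effort): low effort: 18 − 0 = 18; medium effort: 23 − 4 = 19; high effort: 30 − 8 = 22. high-quality stays.
mid-quality (assigned medium effort): low effort: 18 − 0 = 18; medium effort: 23 − 6 = 17; high effort: 30 − 12 = 18. mid-quality prefers low effort.
low-quality (assigned low effort): low effort: 18 − 0 = 18; medium effort: 23 − 9 = 14; high effort: 30 − 18 = 12. low-quality stays.
At least one type deviates; the separating profile fails.

No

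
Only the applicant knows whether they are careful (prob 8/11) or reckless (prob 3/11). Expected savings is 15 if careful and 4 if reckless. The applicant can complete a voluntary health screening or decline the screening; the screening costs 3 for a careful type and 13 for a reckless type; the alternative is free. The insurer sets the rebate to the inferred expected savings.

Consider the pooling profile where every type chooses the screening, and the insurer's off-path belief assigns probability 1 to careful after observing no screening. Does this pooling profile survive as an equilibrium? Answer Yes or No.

On path, the insurer holds the prior and pays 8/11·15 + 3/11·4 = 12. Off path (no screening), believing careful, it pays 15.
careful: the screening nets 12 − 3 = 9; no screening nets 15. careful would deviate.
reckless: the screening nets 12 − 13 = -1; no screening nets 15. reckless would deviate.
A type deviates, so pooling fails.

No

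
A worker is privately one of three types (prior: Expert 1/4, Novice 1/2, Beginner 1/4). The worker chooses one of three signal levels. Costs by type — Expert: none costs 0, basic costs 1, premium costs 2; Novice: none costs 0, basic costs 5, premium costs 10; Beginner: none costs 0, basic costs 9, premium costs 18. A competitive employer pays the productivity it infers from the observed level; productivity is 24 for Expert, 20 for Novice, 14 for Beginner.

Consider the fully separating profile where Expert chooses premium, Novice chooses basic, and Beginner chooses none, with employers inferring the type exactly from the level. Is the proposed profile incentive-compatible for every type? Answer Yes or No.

Separating wages: premium → 24, basic → 20, none → 14.
Expert (assigned premium): none: 14 − 0 = 14; basic: 20 − 1 = 19; premium: 24 − 2 = 22. Expert stays.
Novice (assigned basic): none: 14 − 0 = 14; basic: 20 − 5 = 15; premium: 24 − 10 = 14. Novice stays.
Beginner (assigned none): none: 14 − 0 = 14; basic: 20 − 9 = 11; premium: 24 − 18 = 6. Beginner stays.
Every type prefers its assigned level; separation holds.

Yes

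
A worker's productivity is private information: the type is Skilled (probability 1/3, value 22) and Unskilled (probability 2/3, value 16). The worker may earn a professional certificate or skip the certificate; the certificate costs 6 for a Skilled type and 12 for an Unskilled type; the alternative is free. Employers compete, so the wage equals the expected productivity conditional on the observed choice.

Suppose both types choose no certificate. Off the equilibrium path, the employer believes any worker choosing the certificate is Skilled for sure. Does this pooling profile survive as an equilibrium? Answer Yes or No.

On path, the employer holds the prior and pays 1/3·22 + 2/3·16 = 18. Off path (the certificate), believing Skilled, it pays 22.
Skilled: no certificate nets 18; the certificate nets 22 − 6 = 16. Skilled stays.
Unskilled: no certificate nets 18; the certificate nets 22 − 12 = 10. Unskilled stays.
No type deviates, so pooling is sustained.

Yes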